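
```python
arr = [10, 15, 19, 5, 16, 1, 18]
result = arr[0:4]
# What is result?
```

arr has length 7. The slice arr[0:4] selects indices [0, 1, 2, 3] (0->10, 1->15, 2->19, 3->5), giving [10, 15, 19, 5].

[10, 15, 19, 5]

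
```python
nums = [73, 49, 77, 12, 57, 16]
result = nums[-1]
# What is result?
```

nums has length 6. Negative index -1 maps to positive index 6 + (-1) = 5. nums[5] = 16.

16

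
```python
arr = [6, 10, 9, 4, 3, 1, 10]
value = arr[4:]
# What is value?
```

arr has length 7. The slice arr[4:] selects indices [4, 5, 6] (4->3, 5->1, 6->10), giving [3, 1, 10].

[3, 1, 10]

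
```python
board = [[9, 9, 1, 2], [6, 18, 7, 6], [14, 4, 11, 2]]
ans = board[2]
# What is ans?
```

board has 3 rows. Row 2 is [14, 4, 11, 2].

[14, 4, 11, 2]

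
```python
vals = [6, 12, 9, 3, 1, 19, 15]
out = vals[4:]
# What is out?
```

vals has length 7. The slice vals[4:] selects indices [4, 5, 6] (4->1, 5->19, 6->15), giving [1, 19, 15].

[1, 19, 15]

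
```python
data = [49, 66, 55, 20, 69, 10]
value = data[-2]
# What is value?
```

data has length 6. Negative index -2 maps to positive index 6 + (-2) = 4. data[4] = 69.

69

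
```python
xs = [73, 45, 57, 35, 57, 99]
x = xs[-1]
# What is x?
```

xs has length 6. Negative index -1 maps to positive index 6 + (-1) = 5. xs[5] = 99.

99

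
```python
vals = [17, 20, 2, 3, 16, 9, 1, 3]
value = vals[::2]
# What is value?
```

vals has length 8. The slice vals[::2] selects indices [0, 2, 4, 6] (0->17, 2->2, 4->16, 6->1), giving [17, 2, 16, 1].

[17, 2, 16, 1]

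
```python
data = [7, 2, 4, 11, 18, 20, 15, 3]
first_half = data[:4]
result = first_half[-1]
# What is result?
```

data has length 8. The slice data[:4] selects indices [0, 1, 2, 3] (0->7, 1->2, 2->4, 3->11), giving [7, 2, 4, 11]. So first_half = [7, 2, 4, 11]. Then first_half[-1] = 11.

11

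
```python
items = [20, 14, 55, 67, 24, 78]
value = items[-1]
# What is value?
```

items has length 6. Negative index -1 maps to positive index 6 + (-1) = 5. items[5] = 78.

78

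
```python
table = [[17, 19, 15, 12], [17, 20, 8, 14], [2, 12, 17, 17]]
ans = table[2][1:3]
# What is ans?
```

table[2] = [2, 12, 17, 17]. table[2] has length 4. The slice table[2][1:3] selects indices [1, 2] (1->12, 2->17), giving [12, 17].

[12, 17]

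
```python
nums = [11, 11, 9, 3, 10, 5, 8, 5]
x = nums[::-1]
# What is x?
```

nums has length 8. The slice nums[::-1] selects indices [7, 6, 5, 4, 3, 2, 1, 0] (7->5, 6->8, 5->5, 4->10, 3->3, 2->9, 1->11, 0->11), giving [5, 8, 5, 10, 3, 9, 11, 11].

[5, 8, 5, 10, 3, 9, 11, 11]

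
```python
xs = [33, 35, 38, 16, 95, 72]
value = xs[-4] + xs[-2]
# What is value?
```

xs has length 6. Negative index -4 maps to positive index 6 + (-4) = 2. xs[2] = 38.
xs has length 6. Negative index -2 maps to positive index 6 + (-2) = 4. xs[4] = 95.
Sum: 38 + 95 = 133.

133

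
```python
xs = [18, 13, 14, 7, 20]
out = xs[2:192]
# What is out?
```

xs has length 5. The slice xs[2:192] selects indices [2, 3, 4] (2->14, 3->7, 4->20), giving [14, 7, 20].

[14, 7, 20]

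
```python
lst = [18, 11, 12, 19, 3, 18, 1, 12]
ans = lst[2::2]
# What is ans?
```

lst has length 8. The slice lst[2::2] selects indices [2, 4, 6] (2->12, 4->3, 6->1), giving [12, 3, 1].

[12, 3, 1]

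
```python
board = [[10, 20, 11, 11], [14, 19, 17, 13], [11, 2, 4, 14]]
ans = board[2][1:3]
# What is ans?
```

board[2] = [11, 2, 4, 14]. board[2] has length 4. The slice board[2][1:3] selects indices [1, 2] (1->2, 2->4), giving [2, 4].

[2, 4]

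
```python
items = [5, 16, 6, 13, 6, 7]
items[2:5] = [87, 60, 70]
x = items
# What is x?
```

items starts as [5, 16, 6, 13, 6, 7] (length 6). The slice items[2:5] covers indices [2, 3, 4] with values [6, 13, 6]. Replacing that slice with [87, 60, 70] (same length) produces [5, 16, 87, 60, 70, 7].

[5, 16, 87, 60, 70, 7]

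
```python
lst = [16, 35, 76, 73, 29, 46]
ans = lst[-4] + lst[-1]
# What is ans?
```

lst has length 6. Negative index -4 maps to positive index 6 + (-4) = 2. lst[2] = 76.
lst has length 6. Negative index -1 maps to positive index 6 + (-1) = 5. lst[5] = 46.
Sum: 76 + 46 = 122.

122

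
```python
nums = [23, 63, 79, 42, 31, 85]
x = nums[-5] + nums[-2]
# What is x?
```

nums has length 6. Negative index -5 maps to positive index 6 + (-5) = 1. nums[1] = 63.
nums has length 6. Negative index -2 maps to positive index 6 + (-2) = 4. nums[4] = 31.
Sum: 63 + 31 = 94.

94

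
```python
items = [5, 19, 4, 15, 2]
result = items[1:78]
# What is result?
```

items has length 5. The slice items[1:78] selects indices [1, 2, 3, 4] (1->19, 2->4, 3->15, 4->2), giving [19, 4, 15, 2].

[19, 4, 15, 2]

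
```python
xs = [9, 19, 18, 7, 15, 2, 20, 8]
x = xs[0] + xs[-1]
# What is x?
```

xs has length 8. xs[0] = 9.
xs has length 8. Negative index -1 maps to positive index 8 + (-1) = 7. xs[7] = 8.
Sum: 9 + 8 = 17.

17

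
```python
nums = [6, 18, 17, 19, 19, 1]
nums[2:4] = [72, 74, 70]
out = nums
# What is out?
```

nums starts as [6, 18, 17, 19, 19, 1] (length 6). The slice nums[2:4] covers indices [2, 3] with values [17, 19]. Replacing that slice with [72, 74, 70] (different length) produces [6, 18, 72, 74, 70, 19, 1].

[6, 18, 72, 74, 70, 19, 1]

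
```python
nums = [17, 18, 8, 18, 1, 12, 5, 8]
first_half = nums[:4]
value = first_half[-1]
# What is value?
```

nums has length 8. The slice nums[:4] selects indices [0, 1, 2, 3] (0->17, 1->18, 2->8, 3->18), giving [17, 18, 8, 18]. So first_half = [17, 18, 8, 18]. Then first_half[-1] = 18.

18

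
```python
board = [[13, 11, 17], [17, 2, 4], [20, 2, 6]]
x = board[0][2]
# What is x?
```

board[0] = [13, 11, 17]. Taking column 2 of that row yields 17.

17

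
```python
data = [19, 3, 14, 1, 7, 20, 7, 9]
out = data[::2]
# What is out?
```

data has length 8. The slice data[::2] selects indices [0, 2, 4, 6] (0->19, 2->14, 4->7, 6->7), giving [19, 14, 7, 7].

[19, 14, 7, 7]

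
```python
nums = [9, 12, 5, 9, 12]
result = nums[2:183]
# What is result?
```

nums has length 5. The slice nums[2:183] selects indices [2, 3, 4] (2->5, 3->9, 4->12), giving [5, 9, 12].

[5, 9, 12]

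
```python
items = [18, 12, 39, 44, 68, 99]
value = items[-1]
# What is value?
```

items has length 6. Negative index -1 maps to positive index 6 + (-1) = 5. items[5] = 99.

99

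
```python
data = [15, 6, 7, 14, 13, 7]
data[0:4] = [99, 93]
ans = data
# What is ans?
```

data starts as [15, 6, 7, 14, 13, 7] (length 6). The slice data[0:4] covers indices [0, 1, 2, 3] with values [15, 6, 7, 14]. Replacing that slice with [99, 93] (different length) produces [99, 93, 13, 7].

[99, 93, 13, 7]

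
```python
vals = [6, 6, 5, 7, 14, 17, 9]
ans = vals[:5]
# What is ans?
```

vals has length 7. The slice vals[:5] selects indices [0, 1, 2, 3, 4] (0->6, 1->6, 2->5, 3->7, 4->14), giving [6, 6, 5, 7, 14].

[6, 6, 5, 7, 14]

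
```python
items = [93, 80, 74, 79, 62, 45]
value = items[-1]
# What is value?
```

items has length 6. Negative index -1 maps to positive index 6 + (-1) = 5. items[5] = 45.

45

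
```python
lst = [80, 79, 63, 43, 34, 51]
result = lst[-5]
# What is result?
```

lst has length 6. Negative index -5 maps to positive index 6 + (-5) = 1. lst[1] = 79.

79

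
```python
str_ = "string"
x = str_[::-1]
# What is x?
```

str_ has length 6. The slice str_[::-1] selects indices [5, 4, 3, 2, 1, 0] (5->'g', 4->'n', 3->'i', 2->'r', 1->'t', 0->'s'), giving 'gnirts'.

'gnirts'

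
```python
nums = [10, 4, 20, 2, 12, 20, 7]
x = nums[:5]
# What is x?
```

nums has length 7. The slice nums[:5] selects indices [0, 1, 2, 3, 4] (0->10, 1->4, 2->20, 3->2, 4->12), giving [10, 4, 20, 2, 12].

[10, 4, 20, 2, 12]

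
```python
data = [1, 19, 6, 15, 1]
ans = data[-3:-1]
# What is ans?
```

data has length 5. The slice data[-3:-1] selects indices [2, 3] (2->6, 3->15), giving [6, 15].

[6, 15]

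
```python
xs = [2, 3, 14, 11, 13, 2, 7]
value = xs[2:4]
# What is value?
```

xs has length 7. The slice xs[2:4] selects indices [2, 3] (2->14, 3->11), giving [14, 11].

[14, 11]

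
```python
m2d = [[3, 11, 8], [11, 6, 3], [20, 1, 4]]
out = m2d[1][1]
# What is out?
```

m2d[1] = [11, 6, 3]. Taking column 1 of that row yields 6.

6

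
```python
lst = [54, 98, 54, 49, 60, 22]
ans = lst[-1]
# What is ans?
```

lst has length 6. Negative index -1 maps to positive index 6 + (-1) = 5. lst[5] = 22.

22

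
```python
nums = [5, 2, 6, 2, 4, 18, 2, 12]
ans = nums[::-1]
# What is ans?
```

nums has length 8. The slice nums[::-1] selects indices [7, 6, 5, 4, 3, 2, 1, 0] (7->12, 6->2, 5->18, 4->4, 3->2, 2->6, 1->2, 0->5), giving [12, 2, 18, 4, 2, 6, 2, 5].

[12, 2, 18, 4, 2, 6, 2, 5]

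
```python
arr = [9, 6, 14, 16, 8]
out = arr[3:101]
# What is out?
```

arr has length 5. The slice arr[3:101] selects indices [3, 4] (3->16, 4->8), giving [16, 8].

[16, 8]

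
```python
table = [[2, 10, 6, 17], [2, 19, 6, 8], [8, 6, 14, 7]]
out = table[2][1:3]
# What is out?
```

table[2] = [8, 6, 14, 7]. table[2] has length 4. The slice table[2][1:3] selects indices [1, 2] (1->6, 2->14), giving [6, 14].

[6, 14]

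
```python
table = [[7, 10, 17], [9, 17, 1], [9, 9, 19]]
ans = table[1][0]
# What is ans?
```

table[1] = [9, 17, 1]. Taking column 0 of that row yields 9.

9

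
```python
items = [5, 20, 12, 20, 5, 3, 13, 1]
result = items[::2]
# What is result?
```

items has length 8. The slice items[::2] selects indices [0, 2, 4, 6] (0->5, 2->12, 4->5, 6->13), giving [5, 12, 5, 13].

[5, 12, 5, 13]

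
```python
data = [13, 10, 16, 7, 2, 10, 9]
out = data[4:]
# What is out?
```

data has length 7. The slice data[4:] selects indices [4, 5, 6] (4->2, 5->10, 6->9), giving [2, 10, 9].

[2, 10, 9]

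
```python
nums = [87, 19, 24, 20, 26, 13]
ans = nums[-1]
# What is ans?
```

nums has length 6. Negative index -1 maps to positive index 6 + (-1) = 5. nums[5] = 13.

13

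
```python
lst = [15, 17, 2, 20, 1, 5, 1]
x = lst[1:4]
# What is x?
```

lst has length 7. The slice lst[1:4] selects indices [1, 2, 3] (1->17, 2->2, 3->20), giving [17, 2, 20].

[17, 2, 20]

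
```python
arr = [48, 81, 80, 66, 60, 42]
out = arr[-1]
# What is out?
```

arr has length 6. Negative index -1 maps to positive index 6 + (-1) = 5. arr[5] = 42.

42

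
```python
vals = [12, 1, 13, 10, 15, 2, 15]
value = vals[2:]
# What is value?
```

vals has length 7. The slice vals[2:] selects indices [2, 3, 4, 5, 6] (2->13, 3->10, 4->15, 5->2, 6->15), giving [13, 10, 15, 2, 15].

[13, 10, 15, 2, 15]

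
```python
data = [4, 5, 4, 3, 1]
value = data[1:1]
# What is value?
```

data has length 5. The slice data[1:1] resolves to an empty index range, so the result is [].

[]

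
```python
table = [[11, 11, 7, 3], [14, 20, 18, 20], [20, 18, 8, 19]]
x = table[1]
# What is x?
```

table has 3 rows. Row 1 is [14, 20, 18, 20].

[14, 20, 18, 20]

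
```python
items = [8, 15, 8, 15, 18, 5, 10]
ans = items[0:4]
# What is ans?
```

items has length 7. The slice items[0:4] selects indices [0, 1, 2, 3] (0->8, 1->15, 2->8, 3->15), giving [8, 15, 8, 15].

[8, 15, 8, 15]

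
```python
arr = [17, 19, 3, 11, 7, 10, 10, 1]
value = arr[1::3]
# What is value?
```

arr has length 8. The slice arr[1::3] selects indices [1, 4, 7] (1->19, 4->7, 7->1), giving [19, 7, 1].

[19, 7, 1]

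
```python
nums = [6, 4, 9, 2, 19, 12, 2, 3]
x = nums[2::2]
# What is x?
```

nums has length 8. The slice nums[2::2] selects indices [2, 4, 6] (2->9, 4->19, 6->2), giving [9, 19, 2].

[9, 19, 2]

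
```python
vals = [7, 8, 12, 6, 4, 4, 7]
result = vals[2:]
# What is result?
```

vals has length 7. The slice vals[2:] selects indices [2, 3, 4, 5, 6] (2->12, 3->6, 4->4, 5->4, 6->7), giving [12, 6, 4, 4, 7].

[12, 6, 4, 4, 7]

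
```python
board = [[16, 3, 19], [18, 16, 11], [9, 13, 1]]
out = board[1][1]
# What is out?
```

board[1] = [18, 16, 11]. Taking column 1 of that row yields 16.

16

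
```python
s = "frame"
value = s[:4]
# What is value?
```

s has length 5. The slice s[:4] selects indices [0, 1, 2, 3] (0->'f', 1->'r', 2->'a', 3->'m'), giving 'fram'.

'fram'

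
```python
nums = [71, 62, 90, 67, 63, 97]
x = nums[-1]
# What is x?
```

nums has length 6. Negative index -1 maps to positive index 6 + (-1) = 5. nums[5] = 97.

97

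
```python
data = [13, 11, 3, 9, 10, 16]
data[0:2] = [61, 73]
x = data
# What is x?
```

data starts as [13, 11, 3, 9, 10, 16] (length 6). The slice data[0:2] covers indices [0, 1] with values [13, 11]. Replacing that slice with [61, 73] (same length) produces [61, 73, 3, 9, 10, 16].

[61, 73, 3, 9, 10, 16]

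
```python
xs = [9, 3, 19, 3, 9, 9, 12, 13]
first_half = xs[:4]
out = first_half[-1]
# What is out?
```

xs has length 8. The slice xs[:4] selects indices [0, 1, 2, 3] (0->9, 1->3, 2->19, 3->3), giving [9, 3, 19, 3]. So first_half = [9, 3, 19, 3]. Then first_half[-1] = 3.

3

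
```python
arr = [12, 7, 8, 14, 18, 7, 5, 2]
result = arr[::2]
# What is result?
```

arr has length 8. The slice arr[::2] selects indices [0, 2, 4, 6] (0->12, 2->8, 4->18, 6->5), giving [12, 8, 18, 5].

[12, 8, 18, 5]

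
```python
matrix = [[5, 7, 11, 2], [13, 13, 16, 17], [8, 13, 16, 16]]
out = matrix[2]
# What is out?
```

matrix has 3 rows. Row 2 is [8, 13, 16, 16].

[8, 13, 16, 16]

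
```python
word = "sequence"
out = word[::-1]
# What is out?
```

word has length 8. The slice word[::-1] selects indices [7, 6, 5, 4, 3, 2, 1, 0] (7->'e', 6->'c', 5->'n', 4->'e', 3->'u', 2->'q', 1->'e', 0->'s'), giving 'ecneuqes'.

'ecneuqes'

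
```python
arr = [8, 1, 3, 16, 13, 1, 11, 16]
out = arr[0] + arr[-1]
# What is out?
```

arr has length 8. arr[0] = 8.
arr has length 8. Negative index -1 maps to positive index 8 + (-1) = 7. arr[7] = 16.
Sum: 8 + 16 = 24.

24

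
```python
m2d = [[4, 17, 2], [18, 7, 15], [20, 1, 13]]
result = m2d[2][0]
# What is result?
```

m2d[2] = [20, 1, 13]. Taking column 0 of that row yields 20.

20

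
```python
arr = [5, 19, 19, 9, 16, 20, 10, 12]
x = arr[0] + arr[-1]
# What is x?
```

arr has length 8. arr[0] = 5.
arr has length 8. Negative index -1 maps to positive index 8 + (-1) = 7. arr[7] = 12.
Sum: 5 + 12 = 17.

17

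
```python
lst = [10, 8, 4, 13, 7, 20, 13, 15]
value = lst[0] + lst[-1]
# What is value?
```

lst has length 8. lst[0] = 10.
lst has length 8. Negative index -1 maps to positive index 8 + (-1) = 7. lst[7] = 15.
Sum: 10 + 15 = 25.

25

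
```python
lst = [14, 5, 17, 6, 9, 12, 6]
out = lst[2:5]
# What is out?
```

lst has length 7. The slice lst[2:5] selects indices [2, 3, 4] (2->17, 3->6, 4->9), giving [17, 6, 9].

[17, 6, 9]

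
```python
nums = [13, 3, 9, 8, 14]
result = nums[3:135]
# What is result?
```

nums has length 5. The slice nums[3:135] selects indices [3, 4] (3->8, 4->14), giving [8, 14].

[8, 14]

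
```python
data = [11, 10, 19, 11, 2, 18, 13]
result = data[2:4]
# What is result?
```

data has length 7. The slice data[2:4] selects indices [2, 3] (2->19, 3->11), giving [19, 11].

[19, 11]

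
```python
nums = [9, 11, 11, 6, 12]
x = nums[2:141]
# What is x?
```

nums has length 5. The slice nums[2:141] selects indices [2, 3, 4] (2->11, 3->6, 4->12), giving [11, 6, 12].

[11, 6, 12]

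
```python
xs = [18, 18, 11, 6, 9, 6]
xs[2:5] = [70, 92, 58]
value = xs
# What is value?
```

xs starts as [18, 18, 11, 6, 9, 6] (length 6). The slice xs[2:5] covers indices [2, 3, 4] with values [11, 6, 9]. Replacing that slice with [70, 92, 58] (same length) produces [18, 18, 70, 92, 58, 6].

[18, 18, 70, 92, 58, 6]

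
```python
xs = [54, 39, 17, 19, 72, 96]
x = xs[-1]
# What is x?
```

xs has length 6. Negative index -1 maps to positive index 6 + (-1) = 5. xs[5] = 96.

96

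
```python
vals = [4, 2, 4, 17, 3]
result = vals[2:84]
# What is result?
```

vals has length 5. The slice vals[2:84] selects indices [2, 3, 4] (2->4, 3->17, 4->3), giving [4, 17, 3].

[4, 17, 3]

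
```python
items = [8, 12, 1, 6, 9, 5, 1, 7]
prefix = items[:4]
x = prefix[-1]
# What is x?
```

items has length 8. The slice items[:4] selects indices [0, 1, 2, 3] (0->8, 1->12, 2->1, 3->6), giving [8, 12, 1, 6]. So prefix = [8, 12, 1, 6]. Then prefix[-1] = 6.

6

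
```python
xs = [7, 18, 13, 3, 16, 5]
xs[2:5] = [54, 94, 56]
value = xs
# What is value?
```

xs starts as [7, 18, 13, 3, 16, 5] (length 6). The slice xs[2:5] covers indices [2, 3, 4] with values [13, 3, 16]. Replacing that slice with [54, 94, 56] (same length) produces [7, 18, 54, 94, 56, 5].

[7, 18, 54, 94, 56, 5]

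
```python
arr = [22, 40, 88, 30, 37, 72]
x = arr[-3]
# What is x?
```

arr has length 6. Negative index -3 maps to positive index 6 + (-3) = 3. arr[3] = 30.

30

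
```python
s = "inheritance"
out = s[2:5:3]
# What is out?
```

s has length 11. The slice s[2:5:3] selects indices [2] (2->'h'), giving 'h'.

'h'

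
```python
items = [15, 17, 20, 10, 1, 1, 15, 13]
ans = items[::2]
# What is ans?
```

items has length 8. The slice items[::2] selects indices [0, 2, 4, 6] (0->15, 2->20, 4->1, 6->15), giving [15, 20, 1, 15].

[15, 20, 1, 15]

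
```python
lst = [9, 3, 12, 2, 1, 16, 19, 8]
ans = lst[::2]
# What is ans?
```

lst has length 8. The slice lst[::2] selects indices [0, 2, 4, 6] (0->9, 2->12, 4->1, 6->19), giving [9, 12, 1, 19].

[9, 12, 1, 19]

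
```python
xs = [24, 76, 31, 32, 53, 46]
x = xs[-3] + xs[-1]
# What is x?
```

xs has length 6. Negative index -3 maps to positive index 6 + (-3) = 3. xs[3] = 32.
xs has length 6. Negative index -1 maps to positive index 6 + (-1) = 5. xs[5] = 46.
Sum: 32 + 46 = 78.

78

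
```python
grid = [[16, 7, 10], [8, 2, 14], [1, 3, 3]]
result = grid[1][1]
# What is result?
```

grid[1] = [8, 2, 14]. Taking column 1 of that row yields 2.

2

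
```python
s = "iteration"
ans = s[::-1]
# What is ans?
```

s has length 9. The slice s[::-1] selects indices [8, 7, 6, 5, 4, 3, 2, 1, 0] (8->'n', 7->'o', 6->'i', 5->'t', 4->'a', 3->'r', 2->'e', 1->'t', 0->'i'), giving 'noitareti'.

'noitareti'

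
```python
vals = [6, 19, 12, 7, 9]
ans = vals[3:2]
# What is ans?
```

vals has length 5. The slice vals[3:2] resolves to an empty index range, so the result is [].

[]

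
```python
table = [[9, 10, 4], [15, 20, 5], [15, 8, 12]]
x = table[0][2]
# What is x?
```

table[0] = [9, 10, 4]. Taking column 2 of that row yields 4.

4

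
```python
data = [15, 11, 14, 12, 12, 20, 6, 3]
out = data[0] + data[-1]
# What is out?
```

data has length 8. data[0] = 15.
data has length 8. Negative index -1 maps to positive index 8 + (-1) = 7. data[7] = 3.
Sum: 15 + 3 = 18.

18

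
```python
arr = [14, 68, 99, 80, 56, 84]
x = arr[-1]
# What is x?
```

arr has length 6. Negative index -1 maps to positive index 6 + (-1) = 5. arr[5] = 84.

84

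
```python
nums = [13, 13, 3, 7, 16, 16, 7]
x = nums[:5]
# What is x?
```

nums has length 7. The slice nums[:5] selects indices [0, 1, 2, 3, 4] (0->13, 1->13, 2->3, 3->7, 4->16), giving [13, 13, 3, 7, 16].

[13, 13, 3, 7, 16]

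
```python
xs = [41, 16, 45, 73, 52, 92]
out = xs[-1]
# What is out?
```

xs has length 6. Negative index -1 maps to positive index 6 + (-1) = 5. xs[5] = 92.

92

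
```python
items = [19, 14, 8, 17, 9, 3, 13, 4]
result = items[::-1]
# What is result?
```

items has length 8. The slice items[::-1] selects indices [7, 6, 5, 4, 3, 2, 1, 0] (7->4, 6->13, 5->3, 4->9, 3->17, 2->8, 1->14, 0->19), giving [4, 13, 3, 9, 17, 8, 14, 19].

[4, 13, 3, 9, 17, 8, 14, 19]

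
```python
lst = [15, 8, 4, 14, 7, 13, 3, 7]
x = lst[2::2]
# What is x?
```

lst has length 8. The slice lst[2::2] selects indices [2, 4, 6] (2->4, 4->7, 6->3), giving [4, 7, 3].

[4, 7, 3]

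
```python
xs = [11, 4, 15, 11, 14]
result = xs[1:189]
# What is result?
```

xs has length 5. The slice xs[1:189] selects indices [1, 2, 3, 4] (1->4, 2->15, 3->11, 4->14), giving [4, 15, 11, 14].

[4, 15, 11, 14]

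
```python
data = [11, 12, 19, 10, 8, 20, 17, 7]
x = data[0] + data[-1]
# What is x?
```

data has length 8. data[0] = 11.
data has length 8. Negative index -1 maps to positive index 8 + (-1) = 7. data[7] = 7.
Sum: 11 + 7 = 18.

18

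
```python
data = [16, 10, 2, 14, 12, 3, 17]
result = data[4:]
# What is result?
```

data has length 7. The slice data[4:] selects indices [4, 5, 6] (4->12, 5->3, 6->17), giving [12, 3, 17].

[12, 3, 17]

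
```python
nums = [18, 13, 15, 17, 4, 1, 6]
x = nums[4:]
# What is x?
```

nums has length 7. The slice nums[4:] selects indices [4, 5, 6] (4->4, 5->1, 6->6), giving [4, 1, 6].

[4, 1, 6]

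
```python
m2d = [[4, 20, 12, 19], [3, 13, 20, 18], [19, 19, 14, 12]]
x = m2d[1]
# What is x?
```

m2d has 3 rows. Row 1 is [3, 13, 20, 18].

[3, 13, 20, 18]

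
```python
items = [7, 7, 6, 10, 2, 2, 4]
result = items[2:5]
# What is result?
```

items has length 7. The slice items[2:5] selects indices [2, 3, 4] (2->6, 3->10, 4->2), giving [6, 10, 2].

[6, 10, 2]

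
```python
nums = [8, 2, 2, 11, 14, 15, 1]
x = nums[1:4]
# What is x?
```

nums has length 7. The slice nums[1:4] selects indices [1, 2, 3] (1->2, 2->2, 3->11), giving [2, 2, 11].

[2, 2, 11]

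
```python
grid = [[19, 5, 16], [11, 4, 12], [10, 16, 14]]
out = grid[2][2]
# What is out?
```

grid[2] = [10, 16, 14]. Taking column 2 of that row yields 14.

14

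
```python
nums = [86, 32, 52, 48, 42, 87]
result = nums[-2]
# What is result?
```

nums has length 6. Negative index -2 maps to positive index 6 + (-2) = 4. nums[4] = 42.

42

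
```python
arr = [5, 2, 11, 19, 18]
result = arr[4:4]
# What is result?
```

arr has length 5. The slice arr[4:4] resolves to an empty index range, so the result is [].

[]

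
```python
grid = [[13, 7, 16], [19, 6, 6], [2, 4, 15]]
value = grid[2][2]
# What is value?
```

grid[2] = [2, 4, 15]. Taking column 2 of that row yields 15.

15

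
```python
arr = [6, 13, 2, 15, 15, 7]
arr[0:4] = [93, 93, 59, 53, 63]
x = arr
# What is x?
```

arr starts as [6, 13, 2, 15, 15, 7] (length 6). The slice arr[0:4] covers indices [0, 1, 2, 3] with values [6, 13, 2, 15]. Replacing that slice with [93, 93, 59, 53, 63] (different length) produces [93, 93, 59, 53, 63, 15, 7].

[93, 93, 59, 53, 63, 15, 7]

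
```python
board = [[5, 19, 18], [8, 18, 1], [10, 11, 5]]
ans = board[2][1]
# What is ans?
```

board[2] = [10, 11, 5]. Taking column 1 of that row yields 11.

11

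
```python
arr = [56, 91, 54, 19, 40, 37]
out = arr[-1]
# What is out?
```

arr has length 6. Negative index -1 maps to positive index 6 + (-1) = 5. arr[5] = 37.

37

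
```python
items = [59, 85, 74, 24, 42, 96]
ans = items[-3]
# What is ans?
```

items has length 6. Negative index -3 maps to positive index 6 + (-3) = 3. items[3] = 24.

24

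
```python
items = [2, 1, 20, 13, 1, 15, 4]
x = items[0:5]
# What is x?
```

items has length 7. The slice items[0:5] selects indices [0, 1, 2, 3, 4] (0->2, 1->1, 2->20, 3->13, 4->1), giving [2, 1, 20, 13, 1].

[2, 1, 20, 13, 1]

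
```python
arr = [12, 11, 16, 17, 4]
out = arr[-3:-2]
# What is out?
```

arr has length 5. The slice arr[-3:-2] selects indices [2] (2->16), giving [16].

[16]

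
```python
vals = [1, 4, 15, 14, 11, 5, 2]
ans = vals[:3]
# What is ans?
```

vals has length 7. The slice vals[:3] selects indices [0, 1, 2] (0->1, 1->4, 2->15), giving [1, 4, 15].

[1, 4, 15]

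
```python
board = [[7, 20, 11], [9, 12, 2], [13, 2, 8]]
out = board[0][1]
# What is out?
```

board[0] = [7, 20, 11]. Taking column 1 of that row yields 20.

20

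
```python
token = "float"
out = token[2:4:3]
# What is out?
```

token has length 5. The slice token[2:4:3] selects indices [2] (2->'o'), giving 'o'.

'o'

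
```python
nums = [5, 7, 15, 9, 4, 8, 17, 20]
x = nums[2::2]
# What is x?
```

nums has length 8. The slice nums[2::2] selects indices [2, 4, 6] (2->15, 4->4, 6->17), giving [15, 4, 17].

[15, 4, 17]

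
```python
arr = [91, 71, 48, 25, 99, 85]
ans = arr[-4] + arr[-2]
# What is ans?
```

arr has length 6. Negative index -4 maps to positive index 6 + (-4) = 2. arr[2] = 48.
arr has length 6. Negative index -2 maps to positive index 6 + (-2) = 4. arr[4] = 99.
Sum: 48 + 99 = 147.

147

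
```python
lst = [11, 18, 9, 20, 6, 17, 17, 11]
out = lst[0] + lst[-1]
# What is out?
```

lst has length 8. lst[0] = 11.
lst has length 8. Negative index -1 maps to positive index 8 + (-1) = 7. lst[7] = 11.
Sum: 11 + 11 = 22.

22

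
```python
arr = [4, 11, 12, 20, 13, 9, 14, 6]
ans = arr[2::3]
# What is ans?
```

arr has length 8. The slice arr[2::3] selects indices [2, 5] (2->12, 5->9), giving [12, 9].

[12, 9]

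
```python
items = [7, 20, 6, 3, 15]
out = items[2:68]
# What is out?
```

items has length 5. The slice items[2:68] selects indices [2, 3, 4] (2->6, 3->3, 4->15), giving [6, 3, 15].

[6, 3, 15]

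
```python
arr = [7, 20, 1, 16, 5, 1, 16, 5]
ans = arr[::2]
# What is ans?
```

arr has length 8. The slice arr[::2] selects indices [0, 2, 4, 6] (0->7, 2->1, 4->5, 6->16), giving [7, 1, 5, 16].

[7, 1, 5, 16]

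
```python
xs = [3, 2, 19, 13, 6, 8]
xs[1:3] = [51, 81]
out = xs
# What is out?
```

xs starts as [3, 2, 19, 13, 6, 8] (length 6). The slice xs[1:3] covers indices [1, 2] with values [2, 19]. Replacing that slice with [51, 81] (same length) produces [3, 51, 81, 13, 6, 8].

[3, 51, 81, 13, 6, 8]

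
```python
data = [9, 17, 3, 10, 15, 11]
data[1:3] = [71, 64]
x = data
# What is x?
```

data starts as [9, 17, 3, 10, 15, 11] (length 6). The slice data[1:3] covers indices [1, 2] with values [17, 3]. Replacing that slice with [71, 64] (same length) produces [9, 71, 64, 10, 15, 11].

[9, 71, 64, 10, 15, 11]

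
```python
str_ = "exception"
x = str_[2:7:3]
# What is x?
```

str_ has length 9. The slice str_[2:7:3] selects indices [2, 5] (2->'c', 5->'t'), giving 'ct'.

'ct'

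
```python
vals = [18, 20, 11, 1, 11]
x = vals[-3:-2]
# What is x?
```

vals has length 5. The slice vals[-3:-2] selects indices [2] (2->11), giving [11].

[11]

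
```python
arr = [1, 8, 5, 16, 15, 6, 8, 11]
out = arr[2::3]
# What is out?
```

arr has length 8. The slice arr[2::3] selects indices [2, 5] (2->5, 5->6), giving [5, 6].

[5, 6]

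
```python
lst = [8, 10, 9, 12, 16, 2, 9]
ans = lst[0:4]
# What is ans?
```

lst has length 7. The slice lst[0:4] selects indices [0, 1, 2, 3] (0->8, 1->10, 2->9, 3->12), giving [8, 10, 9, 12].

[8, 10, 9, 12]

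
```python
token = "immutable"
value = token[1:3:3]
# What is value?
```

token has length 9. The slice token[1:3:3] selects indices [1] (1->'m'), giving 'm'.

'm'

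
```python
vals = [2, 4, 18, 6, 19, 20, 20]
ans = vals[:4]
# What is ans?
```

vals has length 7. The slice vals[:4] selects indices [0, 1, 2, 3] (0->2, 1->4, 2->18, 3->6), giving [2, 4, 18, 6].

[2, 4, 18, 6]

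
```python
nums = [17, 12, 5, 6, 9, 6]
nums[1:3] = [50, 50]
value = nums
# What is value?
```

nums starts as [17, 12, 5, 6, 9, 6] (length 6). The slice nums[1:3] covers indices [1, 2] with values [12, 5]. Replacing that slice with [50, 50] (same length) produces [17, 50, 50, 6, 9, 6].

[17, 50, 50, 6, 9, 6]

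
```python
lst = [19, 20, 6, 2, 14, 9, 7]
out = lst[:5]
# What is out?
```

lst has length 7. The slice lst[:5] selects indices [0, 1, 2, 3, 4] (0->19, 1->20, 2->6, 3->2, 4->14), giving [19, 20, 6, 2, 14].

[19, 20, 6, 2, 14]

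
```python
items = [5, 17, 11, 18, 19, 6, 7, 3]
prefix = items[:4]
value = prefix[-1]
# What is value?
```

items has length 8. The slice items[:4] selects indices [0, 1, 2, 3] (0->5, 1->17, 2->11, 3->18), giving [5, 17, 11, 18]. So prefix = [5, 17, 11, 18]. Then prefix[-1] = 18.

18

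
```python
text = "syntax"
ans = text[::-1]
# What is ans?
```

text has length 6. The slice text[::-1] selects indices [5, 4, 3, 2, 1, 0] (5->'x', 4->'a', 3->'t', 2->'n', 1->'y', 0->'s'), giving 'xatnys'.

'xatnys'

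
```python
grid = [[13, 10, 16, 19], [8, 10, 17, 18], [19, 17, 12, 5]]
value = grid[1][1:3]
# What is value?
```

grid[1] = [8, 10, 17, 18]. grid[1] has length 4. The slice grid[1][1:3] selects indices [1, 2] (1->10, 2->17), giving [10, 17].

[10, 17]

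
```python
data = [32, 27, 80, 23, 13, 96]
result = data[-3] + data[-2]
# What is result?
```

data has length 6. Negative index -3 maps to positive index 6 + (-3) = 3. data[3] = 23.
data has length 6. Negative index -2 maps to positive index 6 + (-2) = 4. data[4] = 13.
Sum: 23 + 13 = 36.

36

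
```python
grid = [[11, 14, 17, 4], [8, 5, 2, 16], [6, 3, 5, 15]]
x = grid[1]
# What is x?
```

grid has 3 rows. Row 1 is [8, 5, 2, 16].

[8, 5, 2, 16]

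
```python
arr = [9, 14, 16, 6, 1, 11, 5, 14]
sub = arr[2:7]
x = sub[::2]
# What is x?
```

arr has length 8. The slice arr[2:7] selects indices [2, 3, 4, 5, 6] (2->16, 3->6, 4->1, 5->11, 6->5), giving [16, 6, 1, 11, 5]. So sub = [16, 6, 1, 11, 5]. sub has length 5. The slice sub[::2] selects indices [0, 2, 4] (0->16, 2->1, 4->5), giving [16, 1, 5].

[16, 1, 5]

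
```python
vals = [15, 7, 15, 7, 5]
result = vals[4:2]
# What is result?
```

vals has length 5. The slice vals[4:2] resolves to an empty index range, so the result is [].

[]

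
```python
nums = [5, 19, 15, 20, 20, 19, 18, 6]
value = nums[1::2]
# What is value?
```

nums has length 8. The slice nums[1::2] selects indices [1, 3, 5, 7] (1->19, 3->20, 5->19, 7->6), giving [19, 20, 19, 6].

[19, 20, 19, 6]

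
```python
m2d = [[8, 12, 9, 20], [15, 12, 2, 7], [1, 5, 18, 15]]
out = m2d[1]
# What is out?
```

m2d has 3 rows. Row 1 is [15, 12, 2, 7].

[15, 12, 2, 7]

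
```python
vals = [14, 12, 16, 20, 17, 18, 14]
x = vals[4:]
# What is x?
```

vals has length 7. The slice vals[4:] selects indices [4, 5, 6] (4->17, 5->18, 6->14), giving [17, 18, 14].

[17, 18, 14]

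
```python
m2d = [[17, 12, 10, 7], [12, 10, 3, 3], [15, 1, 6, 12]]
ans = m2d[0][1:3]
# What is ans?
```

m2d[0] = [17, 12, 10, 7]. m2d[0] has length 4. The slice m2d[0][1:3] selects indices [1, 2] (1->12, 2->10), giving [12, 10].

[12, 10]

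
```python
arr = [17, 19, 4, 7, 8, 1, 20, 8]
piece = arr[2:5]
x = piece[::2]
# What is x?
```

arr has length 8. The slice arr[2:5] selects indices [2, 3, 4] (2->4, 3->7, 4->8), giving [4, 7, 8]. So piece = [4, 7, 8]. piece has length 3. The slice piece[::2] selects indices [0, 2] (0->4, 2->8), giving [4, 8].

[4, 8]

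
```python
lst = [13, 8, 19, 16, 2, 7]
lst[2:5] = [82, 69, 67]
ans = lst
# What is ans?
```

lst starts as [13, 8, 19, 16, 2, 7] (length 6). The slice lst[2:5] covers indices [2, 3, 4] with values [19, 16, 2]. Replacing that slice with [82, 69, 67] (same length) produces [13, 8, 82, 69, 67, 7].

[13, 8, 82, 69, 67, 7]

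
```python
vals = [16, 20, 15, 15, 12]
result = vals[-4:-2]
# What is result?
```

vals has length 5. The slice vals[-4:-2] selects indices [1, 2] (1->20, 2->15), giving [20, 15].

[20, 15]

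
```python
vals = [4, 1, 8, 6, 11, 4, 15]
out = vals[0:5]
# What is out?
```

vals has length 7. The slice vals[0:5] selects indices [0, 1, 2, 3, 4] (0->4, 1->1, 2->8, 3->6, 4->11), giving [4, 1, 8, 6, 11].

[4, 1, 8, 6, 11]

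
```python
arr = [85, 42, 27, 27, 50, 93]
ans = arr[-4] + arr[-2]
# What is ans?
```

arr has length 6. Negative index -4 maps to positive index 6 + (-4) = 2. arr[2] = 27.
arr has length 6. Negative index -2 maps to positive index 6 + (-2) = 4. arr[4] = 50.
Sum: 27 + 50 = 77.

77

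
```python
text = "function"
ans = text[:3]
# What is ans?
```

text has length 8. The slice text[:3] selects indices [0, 1, 2] (0->'f', 1->'u', 2->'n'), giving 'fun'.

'fun'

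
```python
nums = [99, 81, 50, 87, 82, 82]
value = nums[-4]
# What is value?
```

nums has length 6. Negative index -4 maps to positive index 6 + (-4) = 2. nums[2] = 50.

50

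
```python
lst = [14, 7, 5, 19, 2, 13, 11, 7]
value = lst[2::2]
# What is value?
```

lst has length 8. The slice lst[2::2] selects indices [2, 4, 6] (2->5, 4->2, 6->11), giving [5, 2, 11].

[5, 2, 11]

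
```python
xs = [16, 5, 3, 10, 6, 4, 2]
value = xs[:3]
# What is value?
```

xs has length 7. The slice xs[:3] selects indices [0, 1, 2] (0->16, 1->5, 2->3), giving [16, 5, 3].

[16, 5, 3]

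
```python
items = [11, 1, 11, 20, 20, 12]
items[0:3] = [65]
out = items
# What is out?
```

items starts as [11, 1, 11, 20, 20, 12] (length 6). The slice items[0:3] covers indices [0, 1, 2] with values [11, 1, 11]. Replacing that slice with [65] (different length) produces [65, 20, 20, 12].

[65, 20, 20, 12]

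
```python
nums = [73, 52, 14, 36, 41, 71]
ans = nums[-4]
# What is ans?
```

nums has length 6. Negative index -4 maps to positive index 6 + (-4) = 2. nums[2] = 14.

14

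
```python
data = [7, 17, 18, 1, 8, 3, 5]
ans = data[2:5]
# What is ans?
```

data has length 7. The slice data[2:5] selects indices [2, 3, 4] (2->18, 3->1, 4->8), giving [18, 1, 8].

[18, 1, 8]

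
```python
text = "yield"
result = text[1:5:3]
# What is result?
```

text has length 5. The slice text[1:5:3] selects indices [1, 4] (1->'i', 4->'d'), giving 'id'.

'id'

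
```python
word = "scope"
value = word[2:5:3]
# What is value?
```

word has length 5. The slice word[2:5:3] selects indices [2] (2->'o'), giving 'o'.

'o'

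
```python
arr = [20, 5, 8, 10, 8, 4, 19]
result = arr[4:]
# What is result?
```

arr has length 7. The slice arr[4:] selects indices [4, 5, 6] (4->8, 5->4, 6->19), giving [8, 4, 19].

[8, 4, 19]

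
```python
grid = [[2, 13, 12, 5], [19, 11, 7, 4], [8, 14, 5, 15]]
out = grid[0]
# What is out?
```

grid has 3 rows. Row 0 is [2, 13, 12, 5].

[2, 13, 12, 5]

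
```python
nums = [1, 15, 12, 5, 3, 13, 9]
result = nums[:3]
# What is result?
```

nums has length 7. The slice nums[:3] selects indices [0, 1, 2] (0->1, 1->15, 2->12), giving [1, 15, 12].

[1, 15, 12]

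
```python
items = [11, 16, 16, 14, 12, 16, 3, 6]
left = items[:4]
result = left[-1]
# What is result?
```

items has length 8. The slice items[:4] selects indices [0, 1, 2, 3] (0->11, 1->16, 2->16, 3->14), giving [11, 16, 16, 14]. So left = [11, 16, 16, 14]. Then left[-1] = 14.

14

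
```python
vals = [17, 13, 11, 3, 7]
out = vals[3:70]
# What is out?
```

vals has length 5. The slice vals[3:70] selects indices [3, 4] (3->3, 4->7), giving [3, 7].

[3, 7]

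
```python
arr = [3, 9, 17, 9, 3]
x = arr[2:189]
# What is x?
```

arr has length 5. The slice arr[2:189] selects indices [2, 3, 4] (2->17, 3->9, 4->3), giving [17, 9, 3].

[17, 9, 3]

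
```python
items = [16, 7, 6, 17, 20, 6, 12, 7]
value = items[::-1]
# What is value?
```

items has length 8. The slice items[::-1] selects indices [7, 6, 5, 4, 3, 2, 1, 0] (7->7, 6->12, 5->6, 4->20, 3->17, 2->6, 1->7, 0->16), giving [7, 12, 6, 20, 17, 6, 7, 16].

[7, 12, 6, 20, 17, 6, 7, 16]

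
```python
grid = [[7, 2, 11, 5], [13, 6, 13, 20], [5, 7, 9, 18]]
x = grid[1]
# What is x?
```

grid has 3 rows. Row 1 is [13, 6, 13, 20].

[13, 6, 13, 20]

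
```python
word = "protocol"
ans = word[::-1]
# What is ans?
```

word has length 8. The slice word[::-1] selects indices [7, 6, 5, 4, 3, 2, 1, 0] (7->'l', 6->'o', 5->'c', 4->'o', 3->'t', 2->'o', 1->'r', 0->'p'), giving 'locotorp'.

'locotorp'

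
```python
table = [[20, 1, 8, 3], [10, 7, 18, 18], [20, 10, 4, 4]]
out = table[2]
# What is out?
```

table has 3 rows. Row 2 is [20, 10, 4, 4].

[20, 10, 4, 4]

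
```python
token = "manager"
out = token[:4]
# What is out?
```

token has length 7. The slice token[:4] selects indices [0, 1, 2, 3] (0->'m', 1->'a', 2->'n', 3->'a'), giving 'mana'.

'mana'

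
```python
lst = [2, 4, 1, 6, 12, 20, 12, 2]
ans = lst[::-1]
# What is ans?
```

lst has length 8. The slice lst[::-1] selects indices [7, 6, 5, 4, 3, 2, 1, 0] (7->2, 6->12, 5->20, 4->12, 3->6, 2->1, 1->4, 0->2), giving [2, 12, 20, 12, 6, 1, 4, 2].

[2, 12, 20, 12, 6, 1, 4, 2]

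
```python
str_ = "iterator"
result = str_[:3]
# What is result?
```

str_ has length 8. The slice str_[:3] selects indices [0, 1, 2] (0->'i', 1->'t', 2->'e'), giving 'ite'.

'ite'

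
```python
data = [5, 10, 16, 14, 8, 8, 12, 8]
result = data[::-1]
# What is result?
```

data has length 8. The slice data[::-1] selects indices [7, 6, 5, 4, 3, 2, 1, 0] (7->8, 6->12, 5->8, 4->8, 3->14, 2->16, 1->10, 0->5), giving [8, 12, 8, 8, 14, 16, 10, 5].

[8, 12, 8, 8, 14, 16, 10, 5]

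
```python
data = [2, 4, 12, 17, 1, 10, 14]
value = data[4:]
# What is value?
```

data has length 7. The slice data[4:] selects indices [4, 5, 6] (4->1, 5->10, 6->14), giving [1, 10, 14].

[1, 10, 14]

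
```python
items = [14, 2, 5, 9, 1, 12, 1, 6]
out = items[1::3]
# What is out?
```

items has length 8. The slice items[1::3] selects indices [1, 4, 7] (1->2, 4->1, 7->6), giving [2, 1, 6].

[2, 1, 6]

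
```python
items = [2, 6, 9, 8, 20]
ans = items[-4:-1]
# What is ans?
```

items has length 5. The slice items[-4:-1] selects indices [1, 2, 3] (1->6, 2->9, 3->8), giving [6, 9, 8].

[6, 9, 8]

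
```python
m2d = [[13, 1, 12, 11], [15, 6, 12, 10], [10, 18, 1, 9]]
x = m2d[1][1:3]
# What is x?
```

m2d[1] = [15, 6, 12, 10]. m2d[1] has length 4. The slice m2d[1][1:3] selects indices [1, 2] (1->6, 2->12), giving [6, 12].

[6, 12]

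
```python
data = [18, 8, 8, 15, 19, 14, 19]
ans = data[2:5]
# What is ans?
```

data has length 7. The slice data[2:5] selects indices [2, 3, 4] (2->8, 3->15, 4->19), giving [8, 15, 19].

[8, 15, 19]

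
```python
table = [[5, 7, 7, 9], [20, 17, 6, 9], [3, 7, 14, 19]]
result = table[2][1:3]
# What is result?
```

table[2] = [3, 7, 14, 19]. table[2] has length 4. The slice table[2][1:3] selects indices [1, 2] (1->7, 2->14), giving [7, 14].

[7, 14]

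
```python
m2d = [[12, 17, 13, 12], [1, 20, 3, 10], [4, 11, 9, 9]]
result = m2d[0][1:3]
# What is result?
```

m2d[0] = [12, 17, 13, 12]. m2d[0] has length 4. The slice m2d[0][1:3] selects indices [1, 2] (1->17, 2->13), giving [17, 13].

[17, 13]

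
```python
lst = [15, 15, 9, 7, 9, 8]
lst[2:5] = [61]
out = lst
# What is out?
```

lst starts as [15, 15, 9, 7, 9, 8] (length 6). The slice lst[2:5] covers indices [2, 3, 4] with values [9, 7, 9]. Replacing that slice with [61] (different length) produces [15, 15, 61, 8].

[15, 15, 61, 8]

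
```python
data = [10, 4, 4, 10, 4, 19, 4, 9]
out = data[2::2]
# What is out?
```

data has length 8. The slice data[2::2] selects indices [2, 4, 6] (2->4, 4->4, 6->4), giving [4, 4, 4].

[4, 4, 4]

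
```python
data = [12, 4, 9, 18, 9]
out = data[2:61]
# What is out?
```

data has length 5. The slice data[2:61] selects indices [2, 3, 4] (2->9, 3->18, 4->9), giving [9, 18, 9].

[9, 18, 9]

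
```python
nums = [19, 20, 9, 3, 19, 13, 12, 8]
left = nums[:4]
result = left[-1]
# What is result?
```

nums has length 8. The slice nums[:4] selects indices [0, 1, 2, 3] (0->19, 1->20, 2->9, 3->3), giving [19, 20, 9, 3]. So left = [19, 20, 9, 3]. Then left[-1] = 3.

3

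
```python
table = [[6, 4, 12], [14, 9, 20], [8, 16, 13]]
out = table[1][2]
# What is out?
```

table[1] = [14, 9, 20]. Taking column 2 of that row yields 20.

20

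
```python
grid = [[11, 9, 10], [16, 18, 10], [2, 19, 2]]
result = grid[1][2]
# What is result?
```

grid[1] = [16, 18, 10]. Taking column 2 of that row yields 10.

10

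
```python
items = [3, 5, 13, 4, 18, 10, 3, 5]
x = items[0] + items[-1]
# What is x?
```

items has length 8. items[0] = 3.
items has length 8. Negative index -1 maps to positive index 8 + (-1) = 7. items[7] = 5.
Sum: 3 + 5 = 8.

8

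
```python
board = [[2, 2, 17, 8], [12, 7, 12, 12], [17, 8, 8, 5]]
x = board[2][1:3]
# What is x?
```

board[2] = [17, 8, 8, 5]. board[2] has length 4. The slice board[2][1:3] selects indices [1, 2] (1->8, 2->8), giving [8, 8].

[8, 8]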